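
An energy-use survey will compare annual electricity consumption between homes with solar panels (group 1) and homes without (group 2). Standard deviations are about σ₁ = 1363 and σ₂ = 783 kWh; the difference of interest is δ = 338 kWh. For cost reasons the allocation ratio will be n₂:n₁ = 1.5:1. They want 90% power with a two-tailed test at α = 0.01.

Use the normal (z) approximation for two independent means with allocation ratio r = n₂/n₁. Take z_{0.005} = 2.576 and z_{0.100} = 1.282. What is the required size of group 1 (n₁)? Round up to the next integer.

n₁ = (z_{α/2} + z_β)² · (σ₁² + σ₂²/r) / δ²
   = (2.576 + 1.282)² · (1363² + 783²/1.5) / 338²
   = 14.8842 · (1857769 + 408726) / 114244
   = 14.8842 · 2266495 / 114244
   = 295.29
Round up → n₁ = 296; n₂ = r·n₁ = 1.5 × 296 = 444.

n₁ = 296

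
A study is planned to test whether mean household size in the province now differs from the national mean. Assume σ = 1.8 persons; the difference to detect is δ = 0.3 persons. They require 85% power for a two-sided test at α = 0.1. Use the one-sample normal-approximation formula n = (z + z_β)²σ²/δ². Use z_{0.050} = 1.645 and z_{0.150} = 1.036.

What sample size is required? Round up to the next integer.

n = (z_{α/2} + z_β)² · σ² / δ²
  = (1.645 + 1.036)² · 1.8² / 0.3²
  = 7.1878 · 3.24 / 0.09
  = 258.76
Round up → n = 259.

n = 259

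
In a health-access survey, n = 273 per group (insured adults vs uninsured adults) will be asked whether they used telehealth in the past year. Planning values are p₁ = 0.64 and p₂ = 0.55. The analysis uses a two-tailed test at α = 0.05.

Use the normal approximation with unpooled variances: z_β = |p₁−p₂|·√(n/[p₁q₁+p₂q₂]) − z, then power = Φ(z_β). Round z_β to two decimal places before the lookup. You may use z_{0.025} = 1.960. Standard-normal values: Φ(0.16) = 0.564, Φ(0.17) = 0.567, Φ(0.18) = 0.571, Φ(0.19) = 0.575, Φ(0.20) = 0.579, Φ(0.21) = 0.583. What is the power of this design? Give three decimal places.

Power ≈ 0.575

z_β = |p₁−p₂|·√(n/[p₁q₁+p₂q₂]) − z_{α/2}
    = 0.09 · √(273/0.4779) − 1.960
    = 0.09 · 23.9008 − 1.960
    = 2.1511 − 1.960 = 0.1911 → 0.19
Power = Φ(0.19) = 0.575.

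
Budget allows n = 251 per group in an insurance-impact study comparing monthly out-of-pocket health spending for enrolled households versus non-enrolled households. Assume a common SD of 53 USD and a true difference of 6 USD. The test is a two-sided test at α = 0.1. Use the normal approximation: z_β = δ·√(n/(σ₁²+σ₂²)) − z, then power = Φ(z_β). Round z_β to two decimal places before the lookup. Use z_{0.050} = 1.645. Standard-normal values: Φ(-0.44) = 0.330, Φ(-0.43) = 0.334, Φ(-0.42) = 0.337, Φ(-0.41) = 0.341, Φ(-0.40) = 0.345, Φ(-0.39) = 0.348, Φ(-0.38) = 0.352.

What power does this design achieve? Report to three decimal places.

z_β = δ·√(n/(σ₁²+σ₂²)) − z_{α/2}
    = 6 · √(251/5618) − 1.645
    = 6 · 0.21137 − 1.645
    = 1.2682 − 1.645 = -0.3768 → -0.38
Power = Φ(-0.38) = 0.352.

Power ≈ 0.352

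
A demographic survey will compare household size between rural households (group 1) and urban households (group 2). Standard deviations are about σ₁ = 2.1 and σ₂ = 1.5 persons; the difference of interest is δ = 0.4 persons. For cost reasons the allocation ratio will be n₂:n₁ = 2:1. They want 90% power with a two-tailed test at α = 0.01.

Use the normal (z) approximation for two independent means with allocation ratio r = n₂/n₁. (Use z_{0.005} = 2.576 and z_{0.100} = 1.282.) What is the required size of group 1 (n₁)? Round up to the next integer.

n₁ = (z_{α/2} + z_β)² · (σ₁² + σ₂²/r) / δ²
   = (2.576 + 1.282)² · (2.1² + 1.5²/2) / 0.4²
   = 14.8842 · (4.41 + 1.125) / 0.16
   = 14.8842 · 5.535 / 0.16
   = 514.90
Round up → n₁ = 515; n₂ = r·n₁ = 2 × 515 = 1030.

n₁ = 515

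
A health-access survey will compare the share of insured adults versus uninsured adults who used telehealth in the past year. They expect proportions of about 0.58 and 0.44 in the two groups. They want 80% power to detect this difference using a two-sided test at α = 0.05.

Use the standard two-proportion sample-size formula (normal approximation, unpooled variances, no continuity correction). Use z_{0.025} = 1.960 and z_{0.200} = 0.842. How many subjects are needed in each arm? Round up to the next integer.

n = (z_{α/2} + z_β)² · [p₁(1−p₁) + p₂(1−p₂)] / (p₁ − p₂)²
  = (1.960 + 0.842)² · (0.58·0.42 + 0.44·0.56) / (0.14)²
  = (2.802)² · (0.2436 + 0.2464) / 0.0196
  = 7.8512 · 0.4900 / 0.0196
  = 196.28
Round up → n = 197 per group.

n = 197 per group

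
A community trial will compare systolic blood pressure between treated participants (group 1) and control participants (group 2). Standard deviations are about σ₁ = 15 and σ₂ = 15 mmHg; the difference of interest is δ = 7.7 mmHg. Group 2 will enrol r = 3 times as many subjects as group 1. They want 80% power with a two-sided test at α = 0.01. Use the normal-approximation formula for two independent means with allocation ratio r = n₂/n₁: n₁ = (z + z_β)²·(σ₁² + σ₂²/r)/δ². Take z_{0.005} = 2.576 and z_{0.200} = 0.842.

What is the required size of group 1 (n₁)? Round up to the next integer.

n₁ = 60

n₁ = (z_{α/2} + z_β)² · (σ₁² + σ₂²/r) / δ²
   = (2.576 + 0.842)² · (15² + 15²/3) / 7.7²
   = 11.6827 · (225 + 75) / 59.29
   = 11.6827 · 300 / 59.29
   = 59.11
Round up → n₁ = 60; n₂ = r·n₁ = 3 × 60 = 180.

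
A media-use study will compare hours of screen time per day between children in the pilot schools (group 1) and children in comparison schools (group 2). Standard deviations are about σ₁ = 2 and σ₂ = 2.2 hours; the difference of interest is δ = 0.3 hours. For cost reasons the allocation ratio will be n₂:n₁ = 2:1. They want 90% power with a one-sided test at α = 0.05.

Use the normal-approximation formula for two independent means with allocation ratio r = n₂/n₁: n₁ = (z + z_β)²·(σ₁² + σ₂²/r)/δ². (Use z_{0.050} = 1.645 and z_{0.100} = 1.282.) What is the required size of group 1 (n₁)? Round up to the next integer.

n₁ = 612

n₁ = (z_α + z_β)² · (σ₁² + σ₂²/r) / δ²
   = (1.645 + 1.282)² · (2² + 2.2²/2) / 0.3²
   = 8.5673 · (4 + 2.42) / 0.09
   = 8.5673 · 6.42 / 0.09
   = 611.14
Round up → n₁ = 612; n₂ = r·n₁ = 2 × 612 = 1224.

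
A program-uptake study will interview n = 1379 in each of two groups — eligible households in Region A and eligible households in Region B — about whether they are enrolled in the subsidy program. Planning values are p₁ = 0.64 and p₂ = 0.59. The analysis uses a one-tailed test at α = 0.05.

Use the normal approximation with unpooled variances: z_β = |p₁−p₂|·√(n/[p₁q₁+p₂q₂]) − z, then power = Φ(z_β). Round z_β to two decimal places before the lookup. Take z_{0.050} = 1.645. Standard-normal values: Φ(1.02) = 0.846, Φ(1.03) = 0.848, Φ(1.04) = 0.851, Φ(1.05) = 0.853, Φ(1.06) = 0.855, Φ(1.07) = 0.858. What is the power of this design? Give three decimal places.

z_β = |p₁−p₂|·√(n/[p₁q₁+p₂q₂]) − z_α
    = 0.05 · √(1379/0.4723) − 1.645
    = 0.05 · 54.0348 − 1.645
    = 2.7017 − 1.645 = 1.0567 → 1.06
Power = Φ(1.06) = 0.855.

Power ≈ 0.855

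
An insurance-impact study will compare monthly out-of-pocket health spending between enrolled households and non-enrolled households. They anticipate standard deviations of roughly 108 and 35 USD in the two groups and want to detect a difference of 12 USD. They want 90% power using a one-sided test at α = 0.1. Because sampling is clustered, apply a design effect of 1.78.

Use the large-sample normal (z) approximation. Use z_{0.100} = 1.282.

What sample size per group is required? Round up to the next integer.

n = (z_α + z_β)² · (σ₁² + σ₂²) / δ²
  = (1.282 + 1.282)² · (108² + 35² = 12889) / 12²
  = 6.5741 · 12889 / 144
  = 588.43
Design effect: 1.78 × 588.43 = 1047.40.
Round up → n = 1048 per group.

n = 1048 per group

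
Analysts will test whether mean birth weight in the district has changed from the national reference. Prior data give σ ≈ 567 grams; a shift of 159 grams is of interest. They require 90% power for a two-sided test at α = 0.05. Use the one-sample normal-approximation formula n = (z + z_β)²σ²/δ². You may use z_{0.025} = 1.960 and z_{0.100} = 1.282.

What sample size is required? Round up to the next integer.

n = 134

n = (z_{α/2} + z_β)² · σ² / δ²
  = (1.960 + 1.282)² · 567² / 159²
  = 10.5106 · 321489 / 25281
  = 133.66
Round up → n = 134.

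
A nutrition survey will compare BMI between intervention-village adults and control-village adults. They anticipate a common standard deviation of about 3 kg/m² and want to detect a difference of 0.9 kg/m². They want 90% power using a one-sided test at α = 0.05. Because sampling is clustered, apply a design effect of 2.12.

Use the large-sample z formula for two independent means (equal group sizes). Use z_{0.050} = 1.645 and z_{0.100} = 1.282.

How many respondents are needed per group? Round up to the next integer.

n = (z_α + z_β)² · (σ₁² + σ₂²) / δ²
  = (1.645 + 1.282)² · (2·3² = 18) / 0.9²
  = 8.5673 · 18 / 0.81
  = 190.39
Design effect: 2.12 × 190.39 = 403.62.
Round up → n = 404 per group.

n = 404 per group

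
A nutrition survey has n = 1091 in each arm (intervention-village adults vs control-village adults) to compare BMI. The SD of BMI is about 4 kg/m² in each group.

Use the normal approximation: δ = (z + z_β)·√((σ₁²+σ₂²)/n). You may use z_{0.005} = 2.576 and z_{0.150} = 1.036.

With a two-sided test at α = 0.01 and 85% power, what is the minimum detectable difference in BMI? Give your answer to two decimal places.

δ = (z_{α/2} + z_β) · √((σ₁²+σ₂²)/n)
  = (2.576 + 1.036) · √(32/1091)
  = 3.612 · √0.02933
  = 3.612 · 0.1713
  = 0.6186

Minimum detectable difference ≈ 0.62 kg/m²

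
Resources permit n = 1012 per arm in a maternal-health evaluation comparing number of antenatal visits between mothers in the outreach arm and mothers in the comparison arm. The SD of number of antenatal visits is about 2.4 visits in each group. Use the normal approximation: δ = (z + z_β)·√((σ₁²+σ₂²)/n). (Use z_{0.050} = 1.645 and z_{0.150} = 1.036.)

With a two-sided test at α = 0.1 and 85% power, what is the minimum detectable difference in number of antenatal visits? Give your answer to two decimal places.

δ = (z_{α/2} + z_β) · √((σ₁²+σ₂²)/n)
  = (1.645 + 1.036) · √(11.52/1012)
  = 2.681 · √0.01138
  = 2.681 · 0.1067
  = 0.2860

Minimum detectable difference ≈ 0.29 visits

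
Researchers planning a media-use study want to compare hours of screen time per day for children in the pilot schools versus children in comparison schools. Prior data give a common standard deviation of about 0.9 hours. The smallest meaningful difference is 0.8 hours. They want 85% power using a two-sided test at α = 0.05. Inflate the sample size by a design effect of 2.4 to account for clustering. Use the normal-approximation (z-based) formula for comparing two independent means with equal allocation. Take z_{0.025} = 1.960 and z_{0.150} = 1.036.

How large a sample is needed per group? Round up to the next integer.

n = (z_{α/2} + z_β)² · (σ₁² + σ₂²) / δ²
  = (1.960 + 1.036)² · (2·0.9² = 1.62) / 0.8²
  = 8.9760 · 1.62 / 0.64
  = 22.72
Design effect: 2.4 × 22.72 = 54.53.
Round up → n = 55 per group.

n = 55 per group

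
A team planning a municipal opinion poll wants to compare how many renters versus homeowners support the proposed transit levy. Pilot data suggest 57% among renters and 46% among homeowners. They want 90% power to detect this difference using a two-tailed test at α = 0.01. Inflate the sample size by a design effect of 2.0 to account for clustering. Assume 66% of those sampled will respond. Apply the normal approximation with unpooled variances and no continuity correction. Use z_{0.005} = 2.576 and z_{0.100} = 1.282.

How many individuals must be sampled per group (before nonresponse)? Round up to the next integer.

n = (z_{α/2} + z_β)² · [p₁(1−p₁) + p₂(1−p₂)] / (p₁ − p₂)²
  = (2.576 + 1.282)² · (0.57·0.43 + 0.46·0.54) / (0.11)²
  = (3.858)² · (0.2451 + 0.2484) / 0.0121
  = 14.8842 · 0.4935 / 0.0121
  = 607.05
Design effect: 2.0 × 607.05 = 1214.10.
Adjust for 66% response: 1214.10 / 0.66 = 1839.55.
Round up → n = 1840 per group.

n = 1840 per group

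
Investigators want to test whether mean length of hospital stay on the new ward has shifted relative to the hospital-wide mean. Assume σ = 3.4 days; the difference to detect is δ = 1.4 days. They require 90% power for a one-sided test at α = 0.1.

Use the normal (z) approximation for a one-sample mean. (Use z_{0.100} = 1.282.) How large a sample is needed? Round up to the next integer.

n = (z_α + z_β)² · σ² / δ²
  = (1.282 + 1.282)² · 3.4² / 1.4²
  = 6.5741 · 11.56 / 1.96
  = 38.77
Round up → n = 39.

n = 39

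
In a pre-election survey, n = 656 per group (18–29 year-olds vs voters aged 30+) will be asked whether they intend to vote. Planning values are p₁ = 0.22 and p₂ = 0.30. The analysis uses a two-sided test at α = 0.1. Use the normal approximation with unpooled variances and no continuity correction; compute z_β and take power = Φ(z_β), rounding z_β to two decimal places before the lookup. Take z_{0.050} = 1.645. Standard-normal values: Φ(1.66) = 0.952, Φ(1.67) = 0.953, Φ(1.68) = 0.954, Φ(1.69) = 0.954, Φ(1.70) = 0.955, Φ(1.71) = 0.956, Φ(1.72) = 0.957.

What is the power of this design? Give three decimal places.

z_β = |p₁−p₂|·√(n/[p₁q₁+p₂q₂]) − z_{α/2}
    = 0.08 · √(656/0.3816) − 1.645
    = 0.08 · 41.4618 − 1.645
    = 3.3169 − 1.645 = 1.6719 → 1.67
Power = Φ(1.67) = 0.953.

Power ≈ 0.953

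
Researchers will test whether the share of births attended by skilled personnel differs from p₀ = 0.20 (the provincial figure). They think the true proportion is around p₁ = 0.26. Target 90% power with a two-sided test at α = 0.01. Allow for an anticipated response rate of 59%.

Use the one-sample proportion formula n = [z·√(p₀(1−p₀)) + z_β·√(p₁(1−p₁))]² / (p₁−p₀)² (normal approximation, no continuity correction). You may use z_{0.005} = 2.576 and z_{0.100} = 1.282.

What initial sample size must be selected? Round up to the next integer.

n = [z_{α/2}·√(p₀q₀) + z_β·√(p₁q₁)]² / (p₁ − p₀)²
  = [2.576·√(0.20·0.80) + 1.282·√(0.26·0.74)]² / (0.06)²
  = [2.576·0.4000 + 1.282·0.4386]² / 0.0036
  = [1.5927]² / 0.0036
  = 704.66
Adjust for 59% response: 704.66 / 0.59 = 1194.34.
Round up → n = 1195.

n = 1195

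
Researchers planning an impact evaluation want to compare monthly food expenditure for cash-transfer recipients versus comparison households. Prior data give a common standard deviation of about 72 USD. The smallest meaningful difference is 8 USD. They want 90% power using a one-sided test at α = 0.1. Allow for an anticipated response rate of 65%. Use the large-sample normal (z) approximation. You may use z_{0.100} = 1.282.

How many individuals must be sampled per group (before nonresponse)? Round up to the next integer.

n = 1639 per group

n = (z_α + z_β)² · (σ₁² + σ₂²) / δ²
  = (1.282 + 1.282)² · (2·72² = 10368) / 8²
  = 6.5741 · 10368 / 64
  = 1065.00
Adjust for 65% response: 1065.00 / 0.65 = 1638.47.
Round up → n = 1639 per group.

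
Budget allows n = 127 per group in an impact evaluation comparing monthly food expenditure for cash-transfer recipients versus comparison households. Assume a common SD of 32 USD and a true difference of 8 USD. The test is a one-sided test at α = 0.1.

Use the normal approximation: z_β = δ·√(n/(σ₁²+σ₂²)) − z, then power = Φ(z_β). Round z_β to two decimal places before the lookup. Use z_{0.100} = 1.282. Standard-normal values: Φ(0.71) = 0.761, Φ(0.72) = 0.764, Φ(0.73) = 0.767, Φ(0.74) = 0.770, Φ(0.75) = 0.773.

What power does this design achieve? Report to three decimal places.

Power ≈ 0.761

z_β = δ·√(n/(σ₁²+σ₂²)) − z_α
    = 8 · √(127/2048) − 1.282
    = 8 · 0.24902 − 1.282
    = 1.9922 − 1.282 = 0.7102 → 0.71
Power = Φ(0.71) = 0.761.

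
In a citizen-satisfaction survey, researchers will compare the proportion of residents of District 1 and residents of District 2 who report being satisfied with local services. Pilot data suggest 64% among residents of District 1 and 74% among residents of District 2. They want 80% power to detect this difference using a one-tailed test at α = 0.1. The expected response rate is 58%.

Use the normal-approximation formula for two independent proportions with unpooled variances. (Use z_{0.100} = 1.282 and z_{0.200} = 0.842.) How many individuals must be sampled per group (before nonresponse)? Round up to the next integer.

n = 329 per group

n = (z_α + z_β)² · [p₁(1−p₁) + p₂(1−p₂)] / (p₁ − p₂)²
  = (1.282 + 0.842)² · (0.64·0.36 + 0.74·0.26) / (-0.10)²
  = (2.124)² · (0.2304 + 0.1924) / 0.0100
  = 4.5114 · 0.4228 / 0.0100
  = 190.74
Adjust for 58% response: 190.74 / 0.58 = 328.86.
Round up → n = 329 per group.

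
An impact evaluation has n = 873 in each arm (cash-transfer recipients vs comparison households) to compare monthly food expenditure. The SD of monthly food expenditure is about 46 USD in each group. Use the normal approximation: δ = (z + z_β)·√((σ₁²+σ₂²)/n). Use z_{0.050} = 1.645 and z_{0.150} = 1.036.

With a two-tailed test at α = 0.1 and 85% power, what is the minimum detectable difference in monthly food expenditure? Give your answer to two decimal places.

Minimum detectable difference ≈ 5.90 USD

δ = (z_{α/2} + z_β) · √((σ₁²+σ₂²)/n)
  = (1.645 + 1.036) · √(4232/873)
  = 2.681 · √4.8477
  = 2.681 · 2.2017
  = 5.9029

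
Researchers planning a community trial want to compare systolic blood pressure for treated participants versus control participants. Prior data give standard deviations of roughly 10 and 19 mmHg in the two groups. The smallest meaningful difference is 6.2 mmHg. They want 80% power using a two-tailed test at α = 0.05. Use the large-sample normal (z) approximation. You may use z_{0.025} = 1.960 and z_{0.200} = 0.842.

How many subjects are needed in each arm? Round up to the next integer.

n = (z_{α/2} + z_β)² · (σ₁² + σ₂²) / δ²
  = (1.960 + 0.842)² · (10² + 19² = 461) / 6.2²
  = 7.8512 · 461 / 38.44
  = 94.16
Round up → n = 95 per group.

n = 95 per group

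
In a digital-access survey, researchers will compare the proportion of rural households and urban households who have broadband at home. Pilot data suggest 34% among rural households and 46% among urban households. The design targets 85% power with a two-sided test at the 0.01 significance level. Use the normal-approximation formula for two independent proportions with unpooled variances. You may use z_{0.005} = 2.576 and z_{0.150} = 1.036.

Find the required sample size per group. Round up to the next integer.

n = 429 per group

n = (z_{α/2} + z_β)² · [p₁(1−p₁) + p₂(1−p₂)] / (p₁ − p₂)²
  = (2.576 + 1.036)² · (0.34·0.66 + 0.46·0.54) / (-0.12)²
  = (3.612)² · (0.2244 + 0.2484) / 0.0144
  = 13.0465 · 0.4728 / 0.0144
  = 428.36
Round up → n = 429 per group.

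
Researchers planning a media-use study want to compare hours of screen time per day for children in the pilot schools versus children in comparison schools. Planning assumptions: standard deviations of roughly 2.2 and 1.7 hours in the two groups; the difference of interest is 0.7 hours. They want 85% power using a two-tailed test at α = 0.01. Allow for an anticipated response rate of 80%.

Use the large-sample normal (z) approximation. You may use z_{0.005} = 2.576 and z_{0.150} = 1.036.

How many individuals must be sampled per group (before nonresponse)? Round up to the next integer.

n = 258 per group

n = (z_{α/2} + z_β)² · (σ₁² + σ₂²) / δ²
  = (2.576 + 1.036)² · (2.2² + 1.7² = 7.73) / 0.7²
  = 13.0465 · 7.73 / 0.49
  = 205.82
Adjust for 80% response: 205.82 / 0.80 = 257.27.
Round up → n = 258 per group.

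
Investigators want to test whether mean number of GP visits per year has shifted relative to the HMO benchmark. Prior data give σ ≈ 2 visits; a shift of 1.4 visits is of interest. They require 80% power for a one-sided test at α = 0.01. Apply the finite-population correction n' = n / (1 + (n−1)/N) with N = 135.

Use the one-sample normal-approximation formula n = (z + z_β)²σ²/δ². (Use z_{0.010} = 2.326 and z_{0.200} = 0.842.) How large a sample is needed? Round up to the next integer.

n = (z_α + z_β)² · σ² / δ²
  = (2.326 + 0.842)² · 2² / 1.4²
  = 10.0362 · 4 / 1.96
  = 20.48
Finite-population correction (N = 135): 20.48 / (1 + (20.48 − 1)/135) = 17.90.
Round up → n = 18.

n = 18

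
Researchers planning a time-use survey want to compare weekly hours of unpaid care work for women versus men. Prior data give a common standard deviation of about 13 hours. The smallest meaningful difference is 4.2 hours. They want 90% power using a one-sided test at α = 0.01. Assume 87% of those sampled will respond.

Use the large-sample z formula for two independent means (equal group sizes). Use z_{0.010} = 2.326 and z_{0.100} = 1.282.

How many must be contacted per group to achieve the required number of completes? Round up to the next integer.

n = 287 per group

n = (z_α + z_β)² · (σ₁² + σ₂²) / δ²
  = (2.326 + 1.282)² · (2·13² = 338) / 4.2²
  = 13.0177 · 338 / 17.64
  = 249.43
Adjust for 87% response: 249.43 / 0.87 = 286.70.
Round up → n = 287 per group.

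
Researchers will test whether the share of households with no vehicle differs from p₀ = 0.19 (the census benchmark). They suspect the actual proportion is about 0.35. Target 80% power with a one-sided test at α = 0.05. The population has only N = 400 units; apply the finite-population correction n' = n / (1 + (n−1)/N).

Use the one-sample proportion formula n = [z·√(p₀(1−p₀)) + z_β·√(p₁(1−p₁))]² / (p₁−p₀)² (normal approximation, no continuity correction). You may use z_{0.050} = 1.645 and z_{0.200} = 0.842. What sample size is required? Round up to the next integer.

n = [z_α·√(p₀q₀) + z_β·√(p₁q₁)]² / (p₁ − p₀)²
  = [1.645·√(0.19·0.81) + 0.842·√(0.35·0.65)]² / (0.16)²
  = [1.645·0.3923 + 0.842·0.4770]² / 0.0256
  = [1.0469]² / 0.0256
  = 42.82
Finite-population correction (N = 400): 42.82 / (1 + (42.82 − 1)/400) = 38.76.
Round up → n = 39.

n = 39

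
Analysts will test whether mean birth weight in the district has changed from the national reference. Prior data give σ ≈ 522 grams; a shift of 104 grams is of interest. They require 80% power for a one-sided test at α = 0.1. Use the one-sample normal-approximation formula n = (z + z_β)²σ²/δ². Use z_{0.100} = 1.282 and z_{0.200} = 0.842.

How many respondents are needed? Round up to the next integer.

n = 114

n = (z_α + z_β)² · σ² / δ²
  = (1.282 + 0.842)² · 522² / 104²
  = 4.5114 · 272484 / 10816
  = 113.65
Round up → n = 114.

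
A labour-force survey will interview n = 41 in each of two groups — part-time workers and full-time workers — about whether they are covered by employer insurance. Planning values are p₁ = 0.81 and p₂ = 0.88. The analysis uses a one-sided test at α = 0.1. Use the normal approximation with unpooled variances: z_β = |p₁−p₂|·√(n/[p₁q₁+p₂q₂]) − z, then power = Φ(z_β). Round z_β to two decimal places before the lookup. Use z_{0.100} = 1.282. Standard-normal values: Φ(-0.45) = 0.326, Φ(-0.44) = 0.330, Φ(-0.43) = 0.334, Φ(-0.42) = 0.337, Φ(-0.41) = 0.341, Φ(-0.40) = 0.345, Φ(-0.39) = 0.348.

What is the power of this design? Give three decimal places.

z_β = |p₁−p₂|·√(n/[p₁q₁+p₂q₂]) − z_α
    = 0.07 · √(41/0.2595) − 1.282
    = 0.07 · 12.5697 − 1.282
    = 0.8799 − 1.282 = -0.4021 → -0.40
Power = Φ(-0.40) = 0.345.

Power ≈ 0.345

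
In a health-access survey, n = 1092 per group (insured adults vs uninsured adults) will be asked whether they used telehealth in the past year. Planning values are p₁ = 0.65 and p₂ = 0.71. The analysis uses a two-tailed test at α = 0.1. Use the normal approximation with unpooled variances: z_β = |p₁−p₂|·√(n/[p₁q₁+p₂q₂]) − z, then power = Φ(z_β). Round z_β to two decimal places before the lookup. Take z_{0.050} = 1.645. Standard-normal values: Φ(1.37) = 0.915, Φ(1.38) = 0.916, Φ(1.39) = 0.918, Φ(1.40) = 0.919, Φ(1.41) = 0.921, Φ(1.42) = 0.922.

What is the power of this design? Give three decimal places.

Power ≈ 0.915

z_β = |p₁−p₂|·√(n/[p₁q₁+p₂q₂]) − z_{α/2}
    = 0.06 · √(1092/0.4334) − 1.645
    = 0.06 · 50.1957 − 1.645
    = 3.0117 − 1.645 = 1.3667 → 1.37
Power = Φ(1.37) = 0.915.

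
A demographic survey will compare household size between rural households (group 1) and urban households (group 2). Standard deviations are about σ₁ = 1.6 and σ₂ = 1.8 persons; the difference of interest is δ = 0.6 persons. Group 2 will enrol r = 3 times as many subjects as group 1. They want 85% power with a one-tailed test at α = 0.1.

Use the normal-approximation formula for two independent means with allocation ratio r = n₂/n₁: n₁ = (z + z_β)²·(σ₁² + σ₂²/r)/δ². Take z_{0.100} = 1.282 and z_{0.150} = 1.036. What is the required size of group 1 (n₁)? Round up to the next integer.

n₁ = (z_α + z_β)² · (σ₁² + σ₂²/r) / δ²
   = (1.282 + 1.036)² · (1.6² + 1.8²/3) / 0.6²
   = 5.3731 · (2.56 + 1.08) / 0.36
   = 5.3731 · 3.64 / 0.36
   = 54.33
Round up → n₁ = 55; n₂ = r·n₁ = 3 × 55 = 165.

n₁ = 55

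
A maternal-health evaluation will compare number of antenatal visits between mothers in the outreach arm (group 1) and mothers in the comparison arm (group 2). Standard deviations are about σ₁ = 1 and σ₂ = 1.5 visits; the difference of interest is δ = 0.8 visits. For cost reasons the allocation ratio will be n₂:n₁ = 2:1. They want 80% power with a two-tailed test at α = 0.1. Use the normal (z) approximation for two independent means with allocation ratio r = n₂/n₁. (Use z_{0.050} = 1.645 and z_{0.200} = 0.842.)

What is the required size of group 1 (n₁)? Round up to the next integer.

n₁ = 21

n₁ = (z_{α/2} + z_β)² · (σ₁² + σ₂²/r) / δ²
   = (1.645 + 0.842)² · (1² + 1.5²/2) / 0.8²
   = 6.1852 · (1 + 1.125) / 0.64
   = 6.1852 · 2.125 / 0.64
   = 20.54
Round up → n₁ = 21; n₂ = r·n₁ = 2 × 21 = 42.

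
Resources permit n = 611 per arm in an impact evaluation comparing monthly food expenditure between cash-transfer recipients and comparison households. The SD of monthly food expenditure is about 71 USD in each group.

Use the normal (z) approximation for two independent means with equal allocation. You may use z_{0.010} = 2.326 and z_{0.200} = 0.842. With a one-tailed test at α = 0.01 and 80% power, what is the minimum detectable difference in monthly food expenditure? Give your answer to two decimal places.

Minimum detectable difference ≈ 12.87 USD

δ = (z_α + z_β) · √((σ₁²+σ₂²)/n)
  = (2.326 + 0.842) · √(10082/611)
  = 3.168 · √16.5008
  = 3.168 · 4.0621
  = 12.8688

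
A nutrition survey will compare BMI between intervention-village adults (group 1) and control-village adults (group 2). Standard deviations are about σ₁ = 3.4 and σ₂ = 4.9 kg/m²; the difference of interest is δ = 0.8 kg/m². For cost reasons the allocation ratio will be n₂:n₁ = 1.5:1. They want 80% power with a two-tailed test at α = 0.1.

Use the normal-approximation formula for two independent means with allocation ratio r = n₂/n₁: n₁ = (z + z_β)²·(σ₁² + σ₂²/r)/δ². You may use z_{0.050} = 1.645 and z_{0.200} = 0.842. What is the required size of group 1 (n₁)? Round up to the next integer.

n₁ = (z_{α/2} + z_β)² · (σ₁² + σ₂²/r) / δ²
   = (1.645 + 0.842)² · (3.4² + 4.9²/1.5) / 0.8²
   = 6.1852 · (11.56 + 16.0067) / 0.64
   = 6.1852 · 27.5667 / 0.64
   = 266.41
Round up → n₁ = 267; n₂ = r·n₁ = 1.5 × 267 = 401.

n₁ = 267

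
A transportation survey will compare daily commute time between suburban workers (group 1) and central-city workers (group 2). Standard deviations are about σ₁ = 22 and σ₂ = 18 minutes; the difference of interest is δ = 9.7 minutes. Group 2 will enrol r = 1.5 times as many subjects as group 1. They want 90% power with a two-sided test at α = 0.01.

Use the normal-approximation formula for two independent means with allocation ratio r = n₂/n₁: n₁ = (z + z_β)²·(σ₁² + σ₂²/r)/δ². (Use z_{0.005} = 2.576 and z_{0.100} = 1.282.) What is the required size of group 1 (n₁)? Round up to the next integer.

n₁ = (z_{α/2} + z_β)² · (σ₁² + σ₂²/r) / δ²
   = (2.576 + 1.282)² · (22² + 18²/1.5) / 9.7²
   = 14.8842 · (484 + 216) / 94.09
   = 14.8842 · 700 / 94.09
   = 110.73
Round up → n₁ = 111; n₂ = r·n₁ = 1.5 × 111 = 167.

n₁ = 111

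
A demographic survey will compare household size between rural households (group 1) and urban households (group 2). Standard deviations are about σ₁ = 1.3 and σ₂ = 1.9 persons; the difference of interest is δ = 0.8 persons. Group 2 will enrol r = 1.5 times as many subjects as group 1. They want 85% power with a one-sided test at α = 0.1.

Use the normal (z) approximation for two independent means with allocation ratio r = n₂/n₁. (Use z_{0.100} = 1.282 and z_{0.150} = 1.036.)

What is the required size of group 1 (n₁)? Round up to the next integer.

n₁ = (z_α + z_β)² · (σ₁² + σ₂²/r) / δ²
   = (1.282 + 1.036)² · (1.3² + 1.9²/1.5) / 0.8²
   = 5.3731 · (1.69 + 2.4067) / 0.64
   = 5.3731 · 4.0967 / 0.64
   = 34.39
Round up → n₁ = 35; n₂ = r·n₁ = 1.5 × 35 = 53.

n₁ = 35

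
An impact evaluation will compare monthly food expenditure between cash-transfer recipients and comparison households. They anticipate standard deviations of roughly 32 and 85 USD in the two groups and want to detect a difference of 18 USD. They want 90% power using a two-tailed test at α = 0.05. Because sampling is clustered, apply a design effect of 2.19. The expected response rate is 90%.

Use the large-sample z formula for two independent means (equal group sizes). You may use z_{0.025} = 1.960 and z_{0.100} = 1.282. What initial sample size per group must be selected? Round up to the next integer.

n = (z_{α/2} + z_β)² · (σ₁² + σ₂²) / δ²
  = (1.960 + 1.282)² · (32² + 85² = 8249) / 18²
  = 10.5106 · 8249 / 324
  = 267.60
Design effect: 2.19 × 267.60 = 586.04.
Adjust for 90% response: 586.04 / 0.90 = 651.15.
Round up → n = 652 per group.

n = 652 per group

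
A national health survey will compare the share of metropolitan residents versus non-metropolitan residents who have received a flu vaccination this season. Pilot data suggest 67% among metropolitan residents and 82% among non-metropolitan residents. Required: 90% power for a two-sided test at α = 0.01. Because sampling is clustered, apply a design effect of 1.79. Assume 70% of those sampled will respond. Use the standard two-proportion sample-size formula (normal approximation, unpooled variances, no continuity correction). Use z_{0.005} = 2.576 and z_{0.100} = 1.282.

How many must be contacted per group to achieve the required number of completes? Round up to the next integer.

n = (z_{α/2} + z_β)² · [p₁(1−p₁) + p₂(1−p₂)] / (p₁ − p₂)²
  = (2.576 + 1.282)² · (0.67·0.33 + 0.82·0.18) / (-0.15)²
  = (3.858)² · (0.2211 + 0.1476) / 0.0225
  = 14.8842 · 0.3687 / 0.0225
  = 243.90
Design effect: 1.79 × 243.90 = 436.58.
Adjust for 70% response: 436.58 / 0.70 = 623.69.
Round up → n = 624 per group.

n = 624 per group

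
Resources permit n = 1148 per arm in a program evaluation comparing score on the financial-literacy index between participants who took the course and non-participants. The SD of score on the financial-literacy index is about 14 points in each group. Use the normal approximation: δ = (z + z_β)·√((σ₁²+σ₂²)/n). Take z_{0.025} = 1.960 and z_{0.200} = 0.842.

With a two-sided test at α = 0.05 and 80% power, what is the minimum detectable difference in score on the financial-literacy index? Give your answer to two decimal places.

Minimum detectable difference ≈ 1.64 points

δ = (z_{α/2} + z_β) · √((σ₁²+σ₂²)/n)
  = (1.960 + 0.842) · √(392/1148)
  = 2.802 · √0.34146
  = 2.802 · 0.5843
  = 1.6373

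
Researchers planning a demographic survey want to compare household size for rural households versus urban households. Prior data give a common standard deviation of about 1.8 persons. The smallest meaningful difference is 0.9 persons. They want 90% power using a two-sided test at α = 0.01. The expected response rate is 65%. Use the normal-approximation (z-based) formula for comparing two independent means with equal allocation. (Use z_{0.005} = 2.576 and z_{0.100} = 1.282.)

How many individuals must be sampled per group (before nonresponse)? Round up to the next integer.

n = (z_{α/2} + z_β)² · (σ₁² + σ₂²) / δ²
  = (2.576 + 1.282)² · (2·1.8² = 6.48) / 0.9²
  = 14.8842 · 6.48 / 0.81
  = 119.07
Adjust for 65% response: 119.07 / 0.65 = 183.19.
Round up → n = 184 per group.

n = 184 per group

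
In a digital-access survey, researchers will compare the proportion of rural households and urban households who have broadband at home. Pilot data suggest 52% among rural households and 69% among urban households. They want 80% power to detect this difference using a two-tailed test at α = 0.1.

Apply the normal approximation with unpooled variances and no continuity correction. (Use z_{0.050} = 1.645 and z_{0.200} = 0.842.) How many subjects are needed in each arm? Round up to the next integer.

n = (z_{α/2} + z_β)² · [p₁(1−p₁) + p₂(1−p₂)] / (p₁ − p₂)²
  = (1.645 + 0.842)² · (0.52·0.48 + 0.69·0.31) / (-0.17)²
  = (2.487)² · (0.2496 + 0.2139) / 0.0289
  = 6.1852 · 0.4635 / 0.0289
  = 99.20
Round up → n = 100 per group.

n = 100 per group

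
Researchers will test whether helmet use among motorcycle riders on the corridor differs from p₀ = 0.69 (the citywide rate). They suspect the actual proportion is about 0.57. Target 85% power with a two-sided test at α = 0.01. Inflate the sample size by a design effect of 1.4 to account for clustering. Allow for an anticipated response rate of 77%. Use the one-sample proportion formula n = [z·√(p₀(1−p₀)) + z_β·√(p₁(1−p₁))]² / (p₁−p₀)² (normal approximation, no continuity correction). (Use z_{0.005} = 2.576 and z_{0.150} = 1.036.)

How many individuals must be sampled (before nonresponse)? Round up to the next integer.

n = 367

n = [z_{α/2}·√(p₀q₀) + z_β·√(p₁q₁)]² / (p₁ − p₀)²
  = [2.576·√(0.69·0.31) + 1.036·√(0.57·0.43)]² / (-0.12)²
  = [2.576·0.4625 + 1.036·0.4951]² / 0.0144
  = [1.7043]² / 0.0144
  = 201.71
Design effect: 1.4 × 201.71 = 282.39.
Adjust for 77% response: 282.39 / 0.77 = 366.74.
Round up → n = 367.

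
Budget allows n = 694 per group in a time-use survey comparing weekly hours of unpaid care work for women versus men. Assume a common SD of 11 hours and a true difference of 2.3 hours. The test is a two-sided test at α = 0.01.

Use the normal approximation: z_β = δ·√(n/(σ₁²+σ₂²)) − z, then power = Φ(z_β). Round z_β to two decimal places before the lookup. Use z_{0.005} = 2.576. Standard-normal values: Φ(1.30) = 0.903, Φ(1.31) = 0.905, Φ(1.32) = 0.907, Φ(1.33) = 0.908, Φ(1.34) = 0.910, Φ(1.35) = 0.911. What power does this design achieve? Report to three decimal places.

Power ≈ 0.907

z_β = δ·√(n/(σ₁²+σ₂²)) − z_{α/2}
    = 2.3 · √(694/242) − 2.576
    = 2.3 · 1.69345 − 2.576
    = 3.8949 − 2.576 = 1.3189 → 1.32
Power = Φ(1.32) = 0.907.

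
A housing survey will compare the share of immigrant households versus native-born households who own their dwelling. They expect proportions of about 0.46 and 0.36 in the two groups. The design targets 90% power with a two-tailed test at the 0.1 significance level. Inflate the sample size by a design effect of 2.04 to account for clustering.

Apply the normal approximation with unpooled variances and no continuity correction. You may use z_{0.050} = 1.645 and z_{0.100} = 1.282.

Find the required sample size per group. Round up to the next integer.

n = (z_{α/2} + z_β)² · [p₁(1−p₁) + p₂(1−p₂)] / (p₁ − p₂)²
  = (1.645 + 1.282)² · (0.46·0.54 + 0.36·0.64) / (0.10)²
  = (2.927)² · (0.2484 + 0.2304) / 0.0100
  = 8.5673 · 0.4788 / 0.0100
  = 410.20
Design effect: 2.04 × 410.20 = 836.82.
Round up → n = 837 per group.

n = 837 per group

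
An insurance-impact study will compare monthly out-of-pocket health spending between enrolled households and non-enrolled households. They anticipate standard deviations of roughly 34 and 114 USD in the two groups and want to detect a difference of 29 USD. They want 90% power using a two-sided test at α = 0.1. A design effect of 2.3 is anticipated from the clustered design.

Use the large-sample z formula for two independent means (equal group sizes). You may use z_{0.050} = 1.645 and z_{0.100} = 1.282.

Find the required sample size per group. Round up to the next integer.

n = (z_{α/2} + z_β)² · (σ₁² + σ₂²) / δ²
  = (1.645 + 1.282)² · (34² + 114² = 14152) / 29²
  = 8.5673 · 14152 / 841
  = 144.17
Design effect: 2.3 × 144.17 = 331.59.
Round up → n = 332 per group.

n = 332 per group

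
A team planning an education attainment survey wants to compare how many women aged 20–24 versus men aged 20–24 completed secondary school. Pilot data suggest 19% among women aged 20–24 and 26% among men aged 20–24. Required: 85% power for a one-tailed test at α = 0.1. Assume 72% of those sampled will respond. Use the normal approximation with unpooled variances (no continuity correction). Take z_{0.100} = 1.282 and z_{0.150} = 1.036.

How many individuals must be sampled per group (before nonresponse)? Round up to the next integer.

n = 528 per group

n = (z_α + z_β)² · [p₁(1−p₁) + p₂(1−p₂)] / (p₁ − p₂)²
  = (1.282 + 1.036)² · (0.19·0.81 + 0.26·0.74) / (-0.07)²
  = (2.318)² · (0.1539 + 0.1924) / 0.0049
  = 5.3731 · 0.3463 / 0.0049
  = 379.74
Adjust for 72% response: 379.74 / 0.72 = 527.41.
Round up → n = 528 per group.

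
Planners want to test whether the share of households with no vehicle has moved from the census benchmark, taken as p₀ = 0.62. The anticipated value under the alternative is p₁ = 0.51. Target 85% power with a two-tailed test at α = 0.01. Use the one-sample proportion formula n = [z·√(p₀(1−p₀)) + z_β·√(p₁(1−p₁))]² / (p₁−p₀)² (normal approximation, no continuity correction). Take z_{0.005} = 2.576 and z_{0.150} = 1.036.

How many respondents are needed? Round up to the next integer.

n = 259

n = [z_{α/2}·√(p₀q₀) + z_β·√(p₁q₁)]² / (p₁ − p₀)²
  = [2.576·√(0.62·0.38) + 1.036·√(0.51·0.49)]² / (-0.11)²
  = [2.576·0.4854 + 1.036·0.4999]² / 0.0121
  = [1.7683]² / 0.0121
  = 258.41
Round up → n = 259.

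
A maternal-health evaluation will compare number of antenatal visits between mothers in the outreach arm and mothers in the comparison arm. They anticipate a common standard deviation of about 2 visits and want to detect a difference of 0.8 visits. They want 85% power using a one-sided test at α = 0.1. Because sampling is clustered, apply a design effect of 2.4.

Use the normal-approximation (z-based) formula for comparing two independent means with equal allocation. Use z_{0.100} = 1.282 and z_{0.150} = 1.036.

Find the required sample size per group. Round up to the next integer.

n = (z_α + z_β)² · (σ₁² + σ₂²) / δ²
  = (1.282 + 1.036)² · (2·2² = 8) / 0.8²
  = 5.3731 · 8 / 0.64
  = 67.16
Design effect: 2.4 × 67.16 = 161.19.
Round up → n = 162 per group.

n = 162 per group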